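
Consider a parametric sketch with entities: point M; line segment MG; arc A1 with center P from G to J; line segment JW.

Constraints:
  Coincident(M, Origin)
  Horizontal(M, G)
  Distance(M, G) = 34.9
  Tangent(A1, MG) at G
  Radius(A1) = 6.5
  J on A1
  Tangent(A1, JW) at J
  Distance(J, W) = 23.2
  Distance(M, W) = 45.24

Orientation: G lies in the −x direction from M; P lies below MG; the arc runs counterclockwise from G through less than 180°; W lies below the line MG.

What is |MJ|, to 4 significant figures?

41.94

Checks: |PJ| = 6.500 ✓; ∠(PJ, JW) = 90.00° ✓; |JW| = 23.20 ✓; |MW| = 45.24 ✓.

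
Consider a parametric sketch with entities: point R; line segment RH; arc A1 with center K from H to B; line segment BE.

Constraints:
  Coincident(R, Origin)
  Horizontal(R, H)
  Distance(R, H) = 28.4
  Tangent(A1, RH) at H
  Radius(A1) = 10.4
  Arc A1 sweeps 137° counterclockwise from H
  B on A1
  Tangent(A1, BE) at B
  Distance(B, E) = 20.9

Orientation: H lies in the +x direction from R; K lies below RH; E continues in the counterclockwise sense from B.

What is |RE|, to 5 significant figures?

48.782

R is at the origin; R and H share the same y with |RH| = 28.4 and H on the +x side, so H = (28.400, 0.0000). The tangent condition forces KH to be normal to RH, so K = H + (0, -10.4) = (28.400, -10.400). On A1, H sits at bearing 90° from K; a 137° counterclockwise sweep puts B at bearing 227°, so B = K + 10.4·(cos 227°, sin 227°) = (21.307, -18.006). A1 meets BE tangentially, so KB is at right angles to BE, so BE runs along (−sin 227°, cos 227°); with |BE| = 20.9, E = (36.593, -32.260). Then |RE| = |E − R| = 48.782.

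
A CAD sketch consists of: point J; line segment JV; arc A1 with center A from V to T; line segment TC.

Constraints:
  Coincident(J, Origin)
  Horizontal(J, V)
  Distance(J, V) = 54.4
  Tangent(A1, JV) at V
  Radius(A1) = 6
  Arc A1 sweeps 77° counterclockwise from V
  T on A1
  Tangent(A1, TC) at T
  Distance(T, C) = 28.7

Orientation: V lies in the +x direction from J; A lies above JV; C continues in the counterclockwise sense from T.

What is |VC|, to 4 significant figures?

34.86

J is at the origin; JV is horizontal with |JV| = 54.4 and V on the +x side, so V = (54.40, 0.000). Since A1 is tangent to JV there, AV ⟂ JV, so A = V + (0, 6) = (54.40, 6.000). On A1, V sits at bearing -90° from A; a 77° counterclockwise sweep puts T at bearing -13°, so T = A + 6.0·(cos -13°, sin -13°) = (60.25, 4.650). Tangency of A1 to TC means the radius AT is perpendicular to TC, so TC runs along (−sin -13°, cos -13°); with |TC| = 28.7, C = (66.70, 32.61). Then |VC| = |C − V| = 34.86.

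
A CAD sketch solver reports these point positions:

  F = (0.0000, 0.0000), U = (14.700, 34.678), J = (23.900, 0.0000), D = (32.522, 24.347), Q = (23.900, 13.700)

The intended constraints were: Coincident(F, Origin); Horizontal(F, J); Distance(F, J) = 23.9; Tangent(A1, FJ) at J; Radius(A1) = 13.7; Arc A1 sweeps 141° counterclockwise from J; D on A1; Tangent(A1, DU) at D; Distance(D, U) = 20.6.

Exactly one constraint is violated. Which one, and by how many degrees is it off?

Tangent(A1, DU) at D — off by 8.90°.

F = (0.00, 0.00) ✓; F.y = 0.00, J.y = 0.00 ✓; |FJ| = 23.90 ✓; ∠(QJ, JF) = 90.00° ✓; |QJ| = 13.70 ✓; bearing(Q→D) − bearing(Q→J) = 141.0° ✓; |QD| = 13.70 ✓; ∠(QD, DU) = 81.10° ✗; |DU| = 20.60 ✓.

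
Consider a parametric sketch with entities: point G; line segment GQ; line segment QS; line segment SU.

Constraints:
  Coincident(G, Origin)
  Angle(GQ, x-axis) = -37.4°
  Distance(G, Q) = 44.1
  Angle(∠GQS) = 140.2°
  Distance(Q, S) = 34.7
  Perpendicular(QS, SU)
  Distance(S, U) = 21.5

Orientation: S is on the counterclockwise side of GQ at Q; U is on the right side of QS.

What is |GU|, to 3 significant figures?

84.7

G is at the origin; GQ runs at -37.4° with length 44.1, so Q = 44.1·(cos -37.4°, sin -37.4°) = (35.0, -26.8). ∠GQS = 140.2°, so QS runs at -37.4° + (180° − 140.2°) = 2.40° from the x-axis; with |QS| = 34.7, S = Q + 34.7·(cos 2.40°, sin 2.40°) = (69.7, -25.3). The perpendicularity gives SU at right angles to QS; with |SU| = 21.5 on the right of QS, U = S + 21.5·(0.0419, -0.999) = (70.6, -46.8). Then |GU| = |U − G| = 84.7.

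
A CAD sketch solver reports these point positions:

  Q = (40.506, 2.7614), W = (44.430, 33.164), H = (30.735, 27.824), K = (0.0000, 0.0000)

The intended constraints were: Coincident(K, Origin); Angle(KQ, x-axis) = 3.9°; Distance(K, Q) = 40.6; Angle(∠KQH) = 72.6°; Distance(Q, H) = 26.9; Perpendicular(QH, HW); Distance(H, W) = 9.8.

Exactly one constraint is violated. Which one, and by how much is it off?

Distance(H, W) = 9.8 — off by 4.90.

K = (0.00, 0.00) ✓; KQ at 3.900° ✓; |KQ| = 40.60 ✓; ∠KQH = 72.60° ✓; |QH| = 26.90 ✓; ∠(QH, HW) = 90.00° ✓; |HW| = 14.70 ✗.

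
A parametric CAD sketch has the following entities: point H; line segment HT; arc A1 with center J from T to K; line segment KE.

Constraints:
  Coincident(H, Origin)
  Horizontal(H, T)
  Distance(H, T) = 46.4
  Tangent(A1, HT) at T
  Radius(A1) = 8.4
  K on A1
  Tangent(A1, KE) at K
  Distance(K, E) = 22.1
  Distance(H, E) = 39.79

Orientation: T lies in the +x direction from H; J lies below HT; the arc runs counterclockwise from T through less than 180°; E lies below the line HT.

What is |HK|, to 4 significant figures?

38.97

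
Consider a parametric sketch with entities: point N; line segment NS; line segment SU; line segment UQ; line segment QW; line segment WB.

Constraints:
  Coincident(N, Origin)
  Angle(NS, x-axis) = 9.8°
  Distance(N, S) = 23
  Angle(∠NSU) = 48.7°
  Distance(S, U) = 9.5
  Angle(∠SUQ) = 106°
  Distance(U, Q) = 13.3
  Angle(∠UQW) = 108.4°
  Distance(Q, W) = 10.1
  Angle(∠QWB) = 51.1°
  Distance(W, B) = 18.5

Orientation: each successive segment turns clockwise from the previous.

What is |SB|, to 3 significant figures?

6.28

∠UQW = 108.4° gives QW at 92.9° from the x-axis; with |QW| = 10.1, W = (4.37, 9.46). ∠QWB = 51.1° gives WB at -36.0° from the x-axis; with |WB| = 18.5, B = (19.3, -1.42). Then |SB| = |B − S| = 6.28.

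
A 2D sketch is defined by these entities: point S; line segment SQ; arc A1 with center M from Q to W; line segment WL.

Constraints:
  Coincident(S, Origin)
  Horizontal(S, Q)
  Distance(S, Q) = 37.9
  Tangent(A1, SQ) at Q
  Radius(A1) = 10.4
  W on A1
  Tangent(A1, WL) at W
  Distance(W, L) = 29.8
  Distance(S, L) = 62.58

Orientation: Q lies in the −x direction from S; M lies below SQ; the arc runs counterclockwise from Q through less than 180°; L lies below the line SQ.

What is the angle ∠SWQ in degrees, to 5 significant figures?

33.117°

S is at the origin; SQ is horizontal with |SQ| = 37.9 and Q on the −x side, so Q = (-37.900, 0.0000). A1 meets SQ tangentially, so MQ is at right angles to SQ, so M = Q + (0, -10.4) = (-37.900, -10.400). Since MW ⟂ WL (tangency), |ML| = √(10.4² + 29.8²) = 31.563 regardless of where W sits on A1. So L lies on both circle(S, 62.58) and circle(M, 31.563); the below-SQ intersection is L = (-47.825, -40.362). W is the foot of the tangent from L: W = (-48.299, -10.565).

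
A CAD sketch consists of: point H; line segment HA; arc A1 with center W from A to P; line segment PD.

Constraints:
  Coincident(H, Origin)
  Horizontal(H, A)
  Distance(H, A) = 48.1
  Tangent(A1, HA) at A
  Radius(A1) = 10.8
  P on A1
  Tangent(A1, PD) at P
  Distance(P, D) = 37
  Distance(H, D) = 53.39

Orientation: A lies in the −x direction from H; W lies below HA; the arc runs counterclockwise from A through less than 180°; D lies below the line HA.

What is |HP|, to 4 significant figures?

58.69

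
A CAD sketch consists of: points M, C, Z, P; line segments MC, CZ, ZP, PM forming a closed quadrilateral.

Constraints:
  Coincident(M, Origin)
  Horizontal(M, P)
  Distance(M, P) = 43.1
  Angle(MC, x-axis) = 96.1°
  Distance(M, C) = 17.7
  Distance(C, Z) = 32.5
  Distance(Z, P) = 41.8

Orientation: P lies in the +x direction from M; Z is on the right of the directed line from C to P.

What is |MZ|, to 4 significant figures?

14.90

Checks: |CZ| = 32.50 ✓; |ZP| = 41.80 ✓.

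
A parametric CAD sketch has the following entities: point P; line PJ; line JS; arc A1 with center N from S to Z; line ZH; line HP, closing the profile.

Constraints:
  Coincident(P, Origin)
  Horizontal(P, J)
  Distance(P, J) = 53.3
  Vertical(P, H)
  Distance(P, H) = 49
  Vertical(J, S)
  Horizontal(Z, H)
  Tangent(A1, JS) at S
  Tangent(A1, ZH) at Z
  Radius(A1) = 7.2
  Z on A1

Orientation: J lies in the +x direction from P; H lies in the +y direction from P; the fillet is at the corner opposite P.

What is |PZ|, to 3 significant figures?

67.3

The virtual corner opposite P is at (53.3, 49.0). Tangency of A1 to JS means the radius NS is perpendicular to JS and A1 meets ZH tangentially, so NZ is at right angles to ZH, with radius 7.2, so the center N sits 7.2 in from both sides at N = (46.1, 41.8). That places the tangent points at S = (53.3, 41.8) on JS and Z = (46.1, 49.0) on ZH. Then |PZ| = |Z − P| = 67.3.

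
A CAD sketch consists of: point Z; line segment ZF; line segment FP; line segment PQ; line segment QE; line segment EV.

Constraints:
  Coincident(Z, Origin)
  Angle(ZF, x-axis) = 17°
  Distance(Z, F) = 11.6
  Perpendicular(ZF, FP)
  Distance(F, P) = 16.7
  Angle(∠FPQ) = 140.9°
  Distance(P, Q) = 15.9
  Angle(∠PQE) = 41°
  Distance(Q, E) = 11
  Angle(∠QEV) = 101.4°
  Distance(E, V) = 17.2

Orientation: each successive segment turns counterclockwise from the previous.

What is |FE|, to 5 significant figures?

20.824

∠FPQ = 140.9° gives PQ at 146.10° from the x-axis; with |PQ| = 15.9, Q = (-6.9867, 28.230). ∠PQE = 41.0° gives QE at -74.900° from the x-axis; with |QE| = 11.0, E = (-4.1211, 17.610). Then |FE| = |E − F| = 20.824.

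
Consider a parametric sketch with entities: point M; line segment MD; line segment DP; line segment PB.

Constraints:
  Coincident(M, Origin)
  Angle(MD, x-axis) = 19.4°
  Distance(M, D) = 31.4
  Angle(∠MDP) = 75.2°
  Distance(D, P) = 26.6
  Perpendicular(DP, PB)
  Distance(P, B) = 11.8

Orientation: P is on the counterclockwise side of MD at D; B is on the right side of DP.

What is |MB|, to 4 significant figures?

46.07

M is at the origin; MD runs at 19.4° with length 31.4, so D = 31.4·(cos 19.4°, sin 19.4°) = (29.62, 10.43). ∠MDP = 75.2°, so DP runs at 19.4° + (180° − 75.2°) = 124.2° from the x-axis; with |DP| = 26.6, P = D + 26.6·(cos 124.2°, sin 124.2°) = (14.67, 32.43). The perpendicularity gives PB at right angles to DP; with |PB| = 11.8 on the right of DP, B = P + 11.8·(0.8271, 0.5621) = (24.43, 39.06). Then |MB| = |B − M| = 46.07.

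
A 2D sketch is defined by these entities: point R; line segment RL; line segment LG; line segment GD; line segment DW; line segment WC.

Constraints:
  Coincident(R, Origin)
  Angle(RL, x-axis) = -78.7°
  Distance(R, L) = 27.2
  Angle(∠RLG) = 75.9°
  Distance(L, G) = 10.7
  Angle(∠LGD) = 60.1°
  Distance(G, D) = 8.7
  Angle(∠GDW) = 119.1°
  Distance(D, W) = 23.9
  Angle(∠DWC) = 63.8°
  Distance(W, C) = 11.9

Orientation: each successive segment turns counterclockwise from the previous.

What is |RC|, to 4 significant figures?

35.19

∠GDW = 119.1° gives DW at -153.8° from the x-axis; with |DW| = 23.9, W = (-13.60, -27.68). ∠DWC = 63.8° gives WC at -37.60° from the x-axis; with |WC| = 11.9, C = (-4.173, -34.94). Then |RC| = |C − R| = 35.19.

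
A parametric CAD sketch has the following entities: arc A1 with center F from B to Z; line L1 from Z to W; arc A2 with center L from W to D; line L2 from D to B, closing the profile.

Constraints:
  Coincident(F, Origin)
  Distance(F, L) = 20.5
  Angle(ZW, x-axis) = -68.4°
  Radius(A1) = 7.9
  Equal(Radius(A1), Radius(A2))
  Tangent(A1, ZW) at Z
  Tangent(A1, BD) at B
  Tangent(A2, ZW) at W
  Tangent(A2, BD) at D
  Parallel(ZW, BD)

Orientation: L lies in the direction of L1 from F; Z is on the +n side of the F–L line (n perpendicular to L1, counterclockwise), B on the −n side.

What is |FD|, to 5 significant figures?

21.970

The slot axis is L1's direction at -68.4°, so u = (cos -68.4°, sin -68.4°) = (0.36812, -0.92978) and n = (−sin -68.4°, cos -68.4°) = (0.92978, 0.36812). F is at the origin and L lies 20.5 along u from F, so L = 20.5·u = (7.5466, -19.060). Tangency of A1 to both parallel lines with radius 7.9 puts Z and B at F ± 7.9·n: Z = (7.3452, 2.9082), B = (-7.3452, -2.9082). Equal radii place W and D the same way about L: W = L + 7.9·n = (14.892, -16.152), D = L − 7.9·n = (0.20132, -21.969). Then |FD| = |D − F| = 21.970.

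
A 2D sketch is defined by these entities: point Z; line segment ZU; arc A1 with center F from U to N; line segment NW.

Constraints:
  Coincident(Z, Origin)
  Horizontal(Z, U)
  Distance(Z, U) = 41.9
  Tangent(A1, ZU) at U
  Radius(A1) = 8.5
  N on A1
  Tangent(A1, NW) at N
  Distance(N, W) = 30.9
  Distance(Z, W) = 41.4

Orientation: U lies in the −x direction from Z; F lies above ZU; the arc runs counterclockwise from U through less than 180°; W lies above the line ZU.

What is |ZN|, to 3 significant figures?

34.4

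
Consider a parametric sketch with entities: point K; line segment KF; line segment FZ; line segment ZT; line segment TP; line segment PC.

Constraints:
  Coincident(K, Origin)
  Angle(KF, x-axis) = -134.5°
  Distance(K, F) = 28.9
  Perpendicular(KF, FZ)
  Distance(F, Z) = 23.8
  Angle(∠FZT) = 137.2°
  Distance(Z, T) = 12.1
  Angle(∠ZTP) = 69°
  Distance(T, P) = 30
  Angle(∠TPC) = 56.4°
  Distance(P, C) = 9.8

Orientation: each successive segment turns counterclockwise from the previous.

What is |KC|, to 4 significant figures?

18.53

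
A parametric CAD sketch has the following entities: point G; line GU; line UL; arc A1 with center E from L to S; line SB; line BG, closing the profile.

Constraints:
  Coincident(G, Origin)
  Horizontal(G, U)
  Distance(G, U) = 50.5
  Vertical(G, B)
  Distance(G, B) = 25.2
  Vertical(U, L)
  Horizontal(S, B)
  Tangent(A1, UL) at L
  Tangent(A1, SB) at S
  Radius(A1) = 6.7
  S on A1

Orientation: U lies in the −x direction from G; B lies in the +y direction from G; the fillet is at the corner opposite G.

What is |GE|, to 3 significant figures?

47.5

G and B share the same x with |GB| = 25.2 and B on the +y side, so B = (0.00, 25.2). The virtual corner opposite G is at (-50.5, 25.2). The tangent condition forces EL to be normal to UL and since A1 is tangent to SB there, ES ⟂ SB, with radius 6.7, so the center E sits 6.7 in from both sides at E = (-43.8, 18.5). Then |GE| = |E − G| = 47.5.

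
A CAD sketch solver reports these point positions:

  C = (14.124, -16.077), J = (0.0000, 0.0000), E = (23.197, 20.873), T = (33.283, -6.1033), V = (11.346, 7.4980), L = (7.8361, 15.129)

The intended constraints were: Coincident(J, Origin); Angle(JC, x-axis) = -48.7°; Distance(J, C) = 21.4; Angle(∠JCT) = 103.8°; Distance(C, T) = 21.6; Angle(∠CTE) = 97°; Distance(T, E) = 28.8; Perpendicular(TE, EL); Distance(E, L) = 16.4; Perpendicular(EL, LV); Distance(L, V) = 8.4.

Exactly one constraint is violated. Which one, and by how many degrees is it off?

Perpendicular(EL, LV) — off by 4.20°.

J = (0.00, 0.00) ✓; JC at -48.70° ✓; |JC| = 21.40 ✓; ∠JCT = 103.8° ✓; |CT| = 21.60 ✓; ∠CTE = 97.00° ✓; |TE| = 28.80 ✓; ∠(TE, EL) = 90.00° ✓; |EL| = 16.40 ✓; ∠(EL, LV) = 94.20° ✗; |LV| = 8.399 ✓.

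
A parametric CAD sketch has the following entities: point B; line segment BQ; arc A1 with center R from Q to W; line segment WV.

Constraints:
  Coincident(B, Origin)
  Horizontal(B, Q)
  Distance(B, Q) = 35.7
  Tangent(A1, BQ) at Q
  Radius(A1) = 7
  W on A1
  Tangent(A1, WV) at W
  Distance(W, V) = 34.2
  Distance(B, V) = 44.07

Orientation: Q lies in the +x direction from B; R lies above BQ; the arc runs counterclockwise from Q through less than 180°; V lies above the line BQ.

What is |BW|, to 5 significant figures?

42.816

Checks: |RW| = 7.000 ✓; ∠(RW, WV) = 90.00° ✓; |WV| = 34.20 ✓; |BV| = 44.07 ✓.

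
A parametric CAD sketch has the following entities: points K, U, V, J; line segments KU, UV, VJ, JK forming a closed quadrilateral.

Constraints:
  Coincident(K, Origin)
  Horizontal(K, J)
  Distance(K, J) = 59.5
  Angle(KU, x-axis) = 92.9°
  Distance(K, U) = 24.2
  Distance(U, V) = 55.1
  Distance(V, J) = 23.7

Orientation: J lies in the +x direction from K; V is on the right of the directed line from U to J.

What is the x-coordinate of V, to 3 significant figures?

39.6

Checks: |UV| = 55.10 ✓; |VJ| = 23.70 ✓.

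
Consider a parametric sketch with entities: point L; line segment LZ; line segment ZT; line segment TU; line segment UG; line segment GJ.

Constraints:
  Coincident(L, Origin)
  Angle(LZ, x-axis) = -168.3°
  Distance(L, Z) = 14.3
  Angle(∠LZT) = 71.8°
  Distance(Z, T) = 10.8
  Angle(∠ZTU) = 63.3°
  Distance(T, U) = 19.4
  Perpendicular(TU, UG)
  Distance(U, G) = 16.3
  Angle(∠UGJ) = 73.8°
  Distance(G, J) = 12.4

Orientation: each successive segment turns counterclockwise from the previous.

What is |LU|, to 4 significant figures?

4.441

L is at the origin; LZ runs at -168.3° with length 14.3, so Z = (-14.00, -2.900). ∠LZT = 71.8° gives ZT at -60.10° from the x-axis; with |ZT| = 10.8, T = (-8.619, -12.26). ∠ZTU = 63.3° gives TU at 56.60° from the x-axis; with |TU| = 19.4, U = (2.060, 3.934). Then |LU| = |U − L| = 4.441.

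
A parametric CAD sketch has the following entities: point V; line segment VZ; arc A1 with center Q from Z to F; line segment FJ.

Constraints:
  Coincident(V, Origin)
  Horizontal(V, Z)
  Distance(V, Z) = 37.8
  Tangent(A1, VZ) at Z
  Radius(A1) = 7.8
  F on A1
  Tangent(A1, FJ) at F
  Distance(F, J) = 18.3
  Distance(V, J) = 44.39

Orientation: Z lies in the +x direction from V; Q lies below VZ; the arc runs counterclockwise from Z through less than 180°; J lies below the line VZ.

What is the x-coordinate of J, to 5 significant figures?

34.865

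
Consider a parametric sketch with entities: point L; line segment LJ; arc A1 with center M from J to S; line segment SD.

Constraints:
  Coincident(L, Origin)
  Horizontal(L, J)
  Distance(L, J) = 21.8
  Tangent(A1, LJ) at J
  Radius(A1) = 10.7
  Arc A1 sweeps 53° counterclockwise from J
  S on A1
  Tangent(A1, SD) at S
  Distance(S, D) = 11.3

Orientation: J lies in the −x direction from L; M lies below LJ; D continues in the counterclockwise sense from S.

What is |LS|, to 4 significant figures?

30.64

L is at the origin; L and J share the same y with |LJ| = 21.8 and J on the −x side, so J = (-21.80, 0.000). Since A1 is tangent to LJ there, MJ ⟂ LJ, so M = J + (0, -10.7) = (-21.80, -10.70). On A1, J sits at bearing 90° from M; a 53° counterclockwise sweep puts S at bearing 143°, so S = M + 10.7·(cos 143°, sin 143°) = (-30.35, -4.261). Then |LS| = |S − L| = 30.64.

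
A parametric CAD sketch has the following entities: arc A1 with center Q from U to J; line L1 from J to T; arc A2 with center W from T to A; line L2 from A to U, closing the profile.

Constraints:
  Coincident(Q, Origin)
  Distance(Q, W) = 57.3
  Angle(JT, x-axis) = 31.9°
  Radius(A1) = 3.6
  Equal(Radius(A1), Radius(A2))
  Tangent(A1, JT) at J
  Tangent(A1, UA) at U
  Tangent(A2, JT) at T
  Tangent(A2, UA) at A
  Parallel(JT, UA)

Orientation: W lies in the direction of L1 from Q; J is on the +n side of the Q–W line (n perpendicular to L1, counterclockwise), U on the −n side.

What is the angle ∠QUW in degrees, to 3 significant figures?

86.4°

The slot axis is L1's direction at 31.9°, so u = (cos 31.9°, sin 31.9°) = (0.849, 0.528) and n = (−sin 31.9°, cos 31.9°) = (-0.528, 0.849). Q is at the origin and W lies 57.3 along u from Q, so W = 57.3·u = (48.6, 30.3). Tangency of A1 to both parallel lines with radius 3.6 puts J and U at Q ± 3.6·n: J = (-1.90, 3.06), U = (1.90, -3.06). Then cos ∠QUW = UQ·UW / (|UQ||UW|), giving 86.4°.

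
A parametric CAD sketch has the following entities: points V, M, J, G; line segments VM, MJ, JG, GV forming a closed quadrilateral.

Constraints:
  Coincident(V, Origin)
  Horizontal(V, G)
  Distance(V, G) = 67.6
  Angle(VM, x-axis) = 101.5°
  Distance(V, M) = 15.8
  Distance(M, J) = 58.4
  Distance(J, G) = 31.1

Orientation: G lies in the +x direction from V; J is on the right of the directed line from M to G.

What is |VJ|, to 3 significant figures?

47.7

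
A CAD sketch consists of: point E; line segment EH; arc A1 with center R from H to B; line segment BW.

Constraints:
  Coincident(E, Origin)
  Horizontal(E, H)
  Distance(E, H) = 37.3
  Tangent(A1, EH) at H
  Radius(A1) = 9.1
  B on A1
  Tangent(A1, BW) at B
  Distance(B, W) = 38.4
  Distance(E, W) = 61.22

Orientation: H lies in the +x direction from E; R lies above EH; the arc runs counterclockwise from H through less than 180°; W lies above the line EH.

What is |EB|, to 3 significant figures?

47.5

E is at the origin; EH is horizontal with |EH| = 37.3 and H on the +x side, so H = (37.3, 0.00). A1 meets EH tangentially, so RH is at right angles to EH, so R = H + (0, 9.1) = (37.3, 9.10). Since RB ⟂ BW (tangency), |RW| = √(9.1² + 38.4²) = 39.5 regardless of where B sits on A1. So W lies on both circle(E, 61.22) and circle(R, 39.5); the above-EH intersection is W = (37.3, 48.6). B is the foot of the tangent from W: B = (46.2, 11.2).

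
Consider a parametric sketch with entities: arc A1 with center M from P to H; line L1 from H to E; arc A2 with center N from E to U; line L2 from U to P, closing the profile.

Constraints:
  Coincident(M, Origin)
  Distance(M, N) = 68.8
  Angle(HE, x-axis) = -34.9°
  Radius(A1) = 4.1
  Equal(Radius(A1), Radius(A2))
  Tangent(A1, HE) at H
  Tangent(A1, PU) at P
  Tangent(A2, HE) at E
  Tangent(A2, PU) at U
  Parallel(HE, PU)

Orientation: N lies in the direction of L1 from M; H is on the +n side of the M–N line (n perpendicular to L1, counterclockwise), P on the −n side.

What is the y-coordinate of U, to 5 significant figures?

-42.726

Tangency of A1 to both parallel lines with radius 4.1 puts H and P at M ± 4.1·n: H = (2.3458, 3.3626), P = (-2.3458, -3.3626). Equal radii place E and U the same way about N: E = N + 4.1·n = (58.772, -36.001), U = N − 4.1·n = (54.081, -42.726). So U.y = -42.726.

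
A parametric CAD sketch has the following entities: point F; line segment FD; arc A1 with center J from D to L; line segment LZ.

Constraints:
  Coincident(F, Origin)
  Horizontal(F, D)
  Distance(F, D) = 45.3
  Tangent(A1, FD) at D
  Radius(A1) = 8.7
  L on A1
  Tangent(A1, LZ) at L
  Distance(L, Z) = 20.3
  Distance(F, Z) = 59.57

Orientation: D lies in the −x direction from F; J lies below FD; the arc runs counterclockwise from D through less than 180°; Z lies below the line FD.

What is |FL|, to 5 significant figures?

54.810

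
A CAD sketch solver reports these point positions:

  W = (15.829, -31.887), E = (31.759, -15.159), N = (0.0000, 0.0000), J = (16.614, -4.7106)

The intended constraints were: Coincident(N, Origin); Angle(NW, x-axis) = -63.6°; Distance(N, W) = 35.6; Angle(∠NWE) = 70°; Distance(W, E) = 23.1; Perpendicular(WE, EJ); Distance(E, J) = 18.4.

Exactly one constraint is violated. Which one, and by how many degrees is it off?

Perpendicular(WE, EJ) — off by 9.00°.

N = (0.00, 0.00) ✓; NW at -63.60° ✓; |NW| = 35.60 ✓; ∠NWE = 70.00° ✓; |WE| = 23.10 ✓; ∠(WE, EJ) = 99.00° ✗; |EJ| = 18.40 ✓.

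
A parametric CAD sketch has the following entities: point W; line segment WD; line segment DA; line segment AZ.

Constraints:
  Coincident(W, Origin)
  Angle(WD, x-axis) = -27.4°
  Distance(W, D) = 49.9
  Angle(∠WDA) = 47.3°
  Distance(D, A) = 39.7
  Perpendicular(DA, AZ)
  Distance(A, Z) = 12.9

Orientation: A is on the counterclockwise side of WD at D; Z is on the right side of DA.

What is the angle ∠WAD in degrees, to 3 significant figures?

80.9°

W is at the origin; WD runs at -27.4° with length 49.9, so D = 49.9·(cos -27.4°, sin -27.4°) = (44.3, -23.0). ∠WDA = 47.3°, so DA runs at -27.4° + (180° − 47.3°) = 105° from the x-axis; with |DA| = 39.7, A = D + 39.7·(cos 105°, sin 105°) = (33.8, 15.3). Then cos ∠WAD = AW·AD / (|AW||AD|), giving 80.9°.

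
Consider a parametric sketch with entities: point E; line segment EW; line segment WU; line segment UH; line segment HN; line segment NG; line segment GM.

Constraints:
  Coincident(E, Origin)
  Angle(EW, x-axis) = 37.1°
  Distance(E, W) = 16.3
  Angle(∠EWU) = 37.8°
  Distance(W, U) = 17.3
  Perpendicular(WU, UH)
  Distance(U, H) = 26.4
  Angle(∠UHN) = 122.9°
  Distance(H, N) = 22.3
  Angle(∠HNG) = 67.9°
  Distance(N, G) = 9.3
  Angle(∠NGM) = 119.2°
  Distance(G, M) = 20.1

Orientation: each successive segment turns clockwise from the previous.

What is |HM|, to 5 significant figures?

11.160

E is at the origin; EW runs at 37.1° with length 16.3, so W = (13.001, 9.8323). ∠EWU = 37.8° gives WU at -105.10° from the x-axis; with |WU| = 17.3, U = (8.4939, -6.8704). WU ⟂ UH, so UH runs at 164.90°; with |UH| = 26.4, H = (-16.995, 0.0069327). ∠UHN = 122.9° gives HN at 107.80° from the x-axis; with |HN| = 22.3, N = (-23.812, 21.239). ∠HNG = 67.9° gives NG at -4.3000° from the x-axis; with |NG| = 9.3, G = (-14.538, 20.542). ∠NGM = 119.2° gives GM at -65.100° from the x-axis; with |GM| = 20.1, M = (-6.0750, 2.3105). Then |HM| = |M − H| = 11.160.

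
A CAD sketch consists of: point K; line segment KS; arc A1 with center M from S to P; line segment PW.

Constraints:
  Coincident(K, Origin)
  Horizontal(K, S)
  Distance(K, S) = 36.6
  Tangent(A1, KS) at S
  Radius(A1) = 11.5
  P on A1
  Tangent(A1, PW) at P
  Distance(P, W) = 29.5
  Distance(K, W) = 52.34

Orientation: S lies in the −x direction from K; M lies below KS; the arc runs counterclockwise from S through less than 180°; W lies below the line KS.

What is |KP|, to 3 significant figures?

49.6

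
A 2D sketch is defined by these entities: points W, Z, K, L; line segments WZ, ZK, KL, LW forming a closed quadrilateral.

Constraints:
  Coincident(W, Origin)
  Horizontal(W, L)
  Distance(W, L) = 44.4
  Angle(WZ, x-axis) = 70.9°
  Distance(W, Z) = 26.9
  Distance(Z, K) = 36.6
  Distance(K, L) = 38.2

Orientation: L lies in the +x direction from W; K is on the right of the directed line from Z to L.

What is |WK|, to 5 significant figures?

13.663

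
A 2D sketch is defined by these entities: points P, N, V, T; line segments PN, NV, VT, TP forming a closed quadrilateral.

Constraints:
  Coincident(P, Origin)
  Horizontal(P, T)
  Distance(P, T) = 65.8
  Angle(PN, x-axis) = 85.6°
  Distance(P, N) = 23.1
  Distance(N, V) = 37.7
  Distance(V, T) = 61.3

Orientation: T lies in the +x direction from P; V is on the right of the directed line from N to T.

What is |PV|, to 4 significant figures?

15.69

Checks: |NV| = 37.70 ✓; |VT| = 61.30 ✓.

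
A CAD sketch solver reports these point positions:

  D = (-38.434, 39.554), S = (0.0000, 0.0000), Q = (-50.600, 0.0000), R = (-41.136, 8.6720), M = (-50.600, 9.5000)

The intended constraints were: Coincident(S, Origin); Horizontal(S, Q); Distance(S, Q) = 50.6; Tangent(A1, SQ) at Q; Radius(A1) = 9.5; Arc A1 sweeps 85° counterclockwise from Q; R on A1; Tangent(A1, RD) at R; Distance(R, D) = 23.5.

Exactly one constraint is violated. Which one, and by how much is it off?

Distance(R, D) = 23.5 — off by 7.50.

S = (0.00, 0.00) ✓; S.y = 0.00, Q.y = 0.00 ✓; |SQ| = 50.60 ✓; ∠(MQ, QS) = 90.00° ✓; |MQ| = 9.500 ✓; bearing(M→R) − bearing(M→Q) = 85.00° ✓; |MR| = 9.500 ✓; ∠(MR, RD) = 90.00° ✓; |RD| = 31.00 ✗.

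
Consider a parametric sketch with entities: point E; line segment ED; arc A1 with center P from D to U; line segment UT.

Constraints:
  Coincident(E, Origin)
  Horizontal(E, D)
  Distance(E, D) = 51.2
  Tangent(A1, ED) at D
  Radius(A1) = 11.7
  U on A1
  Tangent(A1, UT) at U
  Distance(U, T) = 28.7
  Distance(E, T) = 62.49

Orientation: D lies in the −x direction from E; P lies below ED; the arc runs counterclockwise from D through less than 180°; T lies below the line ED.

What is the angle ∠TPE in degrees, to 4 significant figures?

93.28°

E is at the origin; ED is horizontal with |ED| = 51.2 and D on the −x side, so D = (-51.20, 0.000). Since A1 is tangent to ED there, PD ⟂ ED, so P = D + (0, -11.7) = (-51.20, -11.70). Since PU ⟂ UT (tangency), |PT| = √(11.7² + 28.7²) = 30.99 regardless of where U sits on A1. So T lies on both circle(E, 62.49) and circle(P, 30.99); the below-ED intersection is T = (-46.03, -42.26). U is the foot of the tangent from T: U = (-61.15, -17.86).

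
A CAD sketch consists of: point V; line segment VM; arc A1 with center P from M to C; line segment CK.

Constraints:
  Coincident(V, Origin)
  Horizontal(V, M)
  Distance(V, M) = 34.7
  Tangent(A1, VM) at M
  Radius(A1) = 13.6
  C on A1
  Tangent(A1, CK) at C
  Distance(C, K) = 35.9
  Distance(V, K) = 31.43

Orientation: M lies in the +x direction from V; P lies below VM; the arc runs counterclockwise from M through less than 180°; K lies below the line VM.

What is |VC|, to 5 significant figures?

24.951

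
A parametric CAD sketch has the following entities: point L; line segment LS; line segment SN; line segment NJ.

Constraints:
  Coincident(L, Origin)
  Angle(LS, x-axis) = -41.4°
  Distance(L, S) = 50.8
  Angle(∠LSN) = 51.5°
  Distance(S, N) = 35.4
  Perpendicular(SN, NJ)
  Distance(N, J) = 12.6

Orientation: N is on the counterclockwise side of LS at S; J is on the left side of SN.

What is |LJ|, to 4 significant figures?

27.42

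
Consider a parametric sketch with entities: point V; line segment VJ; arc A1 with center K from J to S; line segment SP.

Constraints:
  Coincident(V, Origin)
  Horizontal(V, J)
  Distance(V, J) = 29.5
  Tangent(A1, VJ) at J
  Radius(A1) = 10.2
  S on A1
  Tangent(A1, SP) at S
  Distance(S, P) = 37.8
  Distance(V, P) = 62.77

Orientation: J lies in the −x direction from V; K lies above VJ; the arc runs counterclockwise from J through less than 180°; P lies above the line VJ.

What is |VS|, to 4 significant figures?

26.03

V is at the origin; VJ is horizontal with |VJ| = 29.5 and J on the −x side, so J = (-29.50, 0.000). Since A1 is tangent to VJ there, KJ ⟂ VJ, so K = J + (0, 10.2) = (-29.50, 10.20). Since KS ⟂ SP (tangency), |KP| = √(10.2² + 37.8²) = 39.15 regardless of where S sits on A1. So P lies on both circle(V, 62.77) and circle(K, 39.15); the above-VJ intersection is P = (-40.83, 47.68). S is the foot of the tangent from P: S = (-20.84, 15.59).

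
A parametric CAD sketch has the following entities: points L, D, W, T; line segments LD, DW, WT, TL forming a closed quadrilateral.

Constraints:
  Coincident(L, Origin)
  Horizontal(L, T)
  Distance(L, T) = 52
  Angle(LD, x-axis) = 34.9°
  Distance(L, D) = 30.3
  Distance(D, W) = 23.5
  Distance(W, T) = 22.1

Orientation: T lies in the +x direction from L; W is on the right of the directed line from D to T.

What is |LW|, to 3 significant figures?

31.1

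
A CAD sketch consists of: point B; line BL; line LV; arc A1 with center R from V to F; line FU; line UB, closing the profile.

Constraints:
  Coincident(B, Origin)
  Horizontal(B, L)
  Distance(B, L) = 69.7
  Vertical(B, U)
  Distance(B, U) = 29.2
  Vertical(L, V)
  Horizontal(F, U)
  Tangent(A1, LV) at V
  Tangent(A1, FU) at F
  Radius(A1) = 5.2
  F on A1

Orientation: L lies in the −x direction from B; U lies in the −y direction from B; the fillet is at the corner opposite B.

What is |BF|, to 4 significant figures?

70.80

B is at the origin; BL is horizontal with |BL| = 69.7 and L on the −x side, so L = (-69.70, 0.000). BU is vertical with |BU| = 29.2 and U on the −y side, so U = (0.000, -29.20). The virtual corner opposite B is at (-69.70, -29.20). A1 meets LV tangentially, so RV is at right angles to LV and A1 meets FU tangentially, so RF is at right angles to FU, with radius 5.2, so the center R sits 5.2 in from both sides at R = (-64.50, -24.00). That places the tangent points at V = (-69.70, -24.00) on LV and F = (-64.50, -29.20) on FU. Then |BF| = |F − B| = 70.80.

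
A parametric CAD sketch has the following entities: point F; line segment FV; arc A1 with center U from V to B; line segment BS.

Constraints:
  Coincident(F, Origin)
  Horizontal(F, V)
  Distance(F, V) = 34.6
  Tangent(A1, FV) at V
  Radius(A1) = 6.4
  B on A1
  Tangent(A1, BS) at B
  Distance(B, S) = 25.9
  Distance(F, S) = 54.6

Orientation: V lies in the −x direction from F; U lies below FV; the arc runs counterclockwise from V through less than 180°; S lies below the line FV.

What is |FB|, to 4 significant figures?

41.28

Checks: |UB| = 6.400 ✓; ∠(UB, BS) = 90.00° ✓; |BS| = 25.90 ✓; |FS| = 54.60 ✓.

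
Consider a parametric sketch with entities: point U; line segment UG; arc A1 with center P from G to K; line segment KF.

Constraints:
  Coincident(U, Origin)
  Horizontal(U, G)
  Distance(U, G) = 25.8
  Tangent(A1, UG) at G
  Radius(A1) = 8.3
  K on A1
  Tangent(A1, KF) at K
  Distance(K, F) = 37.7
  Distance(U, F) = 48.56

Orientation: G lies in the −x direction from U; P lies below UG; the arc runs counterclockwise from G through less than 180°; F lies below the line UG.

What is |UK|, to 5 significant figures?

35.328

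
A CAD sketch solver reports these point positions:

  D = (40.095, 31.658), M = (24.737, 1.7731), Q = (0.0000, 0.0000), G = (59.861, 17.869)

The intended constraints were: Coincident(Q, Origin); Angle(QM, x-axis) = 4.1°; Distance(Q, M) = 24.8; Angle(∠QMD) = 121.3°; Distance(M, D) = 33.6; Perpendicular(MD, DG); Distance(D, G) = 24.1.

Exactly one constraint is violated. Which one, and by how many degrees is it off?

Perpendicular(MD, DG) — off by 7.70°.

Q = (0.00, 0.00) ✓; QM at 4.100° ✓; |QM| = 24.80 ✓; ∠QMD = 121.3° ✓; |MD| = 33.60 ✓; ∠(MD, DG) = 97.70° ✗; |DG| = 24.10 ✓.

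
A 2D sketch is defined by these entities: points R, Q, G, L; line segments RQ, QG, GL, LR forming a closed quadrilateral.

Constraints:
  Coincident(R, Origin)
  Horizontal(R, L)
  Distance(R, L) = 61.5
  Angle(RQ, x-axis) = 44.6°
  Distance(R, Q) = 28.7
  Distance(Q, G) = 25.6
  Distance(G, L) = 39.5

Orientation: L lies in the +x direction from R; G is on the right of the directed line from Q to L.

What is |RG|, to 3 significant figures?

23.0

Checks: |QG| = 25.60 ✓; |GL| = 39.50 ✓.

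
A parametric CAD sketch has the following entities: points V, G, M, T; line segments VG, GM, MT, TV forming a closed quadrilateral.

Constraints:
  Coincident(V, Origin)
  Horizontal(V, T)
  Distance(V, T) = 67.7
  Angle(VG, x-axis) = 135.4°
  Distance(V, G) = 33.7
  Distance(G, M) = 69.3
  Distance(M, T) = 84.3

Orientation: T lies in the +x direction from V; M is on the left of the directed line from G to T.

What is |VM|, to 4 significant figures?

76.86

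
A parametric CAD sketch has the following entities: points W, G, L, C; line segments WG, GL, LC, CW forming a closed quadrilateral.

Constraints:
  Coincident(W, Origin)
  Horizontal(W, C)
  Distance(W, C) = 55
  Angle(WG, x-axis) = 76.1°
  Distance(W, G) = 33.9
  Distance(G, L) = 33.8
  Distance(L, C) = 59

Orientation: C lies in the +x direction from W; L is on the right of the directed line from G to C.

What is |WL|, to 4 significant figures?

4.209

W is at the origin; WC is horizontal with |WC| = 55.0 and C in +x, so C = (55.0, 0). WG runs at 76.1° with |WG| = 33.9, so G = (8.144, 32.91). L is determined by |GL| = 33.8 and |LC| = 59.0 together: it lies at the intersection of circle(G, 33.8) and circle(C, 59.0). With |GC| = 57.26, the foot of the radical line on GC is 8.207 from G and the perpendicular offset is √(33.8² − 8.207²) = 32.79. Taking the right-of-GC solution: L = (-3.984, 1.358).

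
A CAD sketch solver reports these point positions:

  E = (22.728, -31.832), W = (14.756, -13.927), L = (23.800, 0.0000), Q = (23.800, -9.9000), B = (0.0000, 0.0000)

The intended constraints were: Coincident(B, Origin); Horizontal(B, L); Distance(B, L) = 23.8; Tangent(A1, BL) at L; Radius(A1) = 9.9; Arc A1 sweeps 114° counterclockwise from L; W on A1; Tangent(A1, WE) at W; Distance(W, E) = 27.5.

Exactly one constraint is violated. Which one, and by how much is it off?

Distance(W, E) = 27.5 — off by 7.90.

B = (0.00, 0.00) ✓; B.y = 0.00, L.y = 0.00 ✓; |BL| = 23.80 ✓; ∠(QL, LB) = 90.00° ✓; |QL| = 9.900 ✓; bearing(Q→W) − bearing(Q→L) = 114.0° ✓; |QW| = 9.900 ✓; ∠(QW, WE) = 90.00° ✓; |WE| = 19.60 ✗.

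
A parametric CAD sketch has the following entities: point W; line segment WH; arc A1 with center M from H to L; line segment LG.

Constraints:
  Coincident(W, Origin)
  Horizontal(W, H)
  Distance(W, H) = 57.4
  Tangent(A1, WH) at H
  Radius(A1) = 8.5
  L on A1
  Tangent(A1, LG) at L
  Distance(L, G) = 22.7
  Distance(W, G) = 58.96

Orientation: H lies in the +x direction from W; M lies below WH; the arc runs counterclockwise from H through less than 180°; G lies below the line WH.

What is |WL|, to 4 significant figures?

49.70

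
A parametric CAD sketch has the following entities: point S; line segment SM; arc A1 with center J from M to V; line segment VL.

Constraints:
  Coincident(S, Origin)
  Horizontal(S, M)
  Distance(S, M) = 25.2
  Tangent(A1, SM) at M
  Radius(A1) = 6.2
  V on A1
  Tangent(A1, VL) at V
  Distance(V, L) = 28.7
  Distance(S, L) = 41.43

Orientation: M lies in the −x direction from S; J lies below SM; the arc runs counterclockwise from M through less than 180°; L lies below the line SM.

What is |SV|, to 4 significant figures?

32.13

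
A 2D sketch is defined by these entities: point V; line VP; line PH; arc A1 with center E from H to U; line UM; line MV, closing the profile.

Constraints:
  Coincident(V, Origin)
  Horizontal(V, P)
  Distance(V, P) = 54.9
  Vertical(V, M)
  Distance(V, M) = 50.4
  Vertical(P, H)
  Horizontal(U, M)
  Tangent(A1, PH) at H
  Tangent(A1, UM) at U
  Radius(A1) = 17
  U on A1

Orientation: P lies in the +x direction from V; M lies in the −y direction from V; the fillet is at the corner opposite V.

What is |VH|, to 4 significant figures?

64.26

The virtual corner opposite V is at (54.90, -50.40). Tangency of A1 to PH means the radius EH is perpendicular to PH and the tangent condition forces EU to be normal to UM, with radius 17.0, so the center E sits 17.0 in from both sides at E = (37.90, -33.40). That places the tangent points at H = (54.90, -33.40) on PH and U = (37.90, -50.40) on UM. Then |VH| = |H − V| = 64.26.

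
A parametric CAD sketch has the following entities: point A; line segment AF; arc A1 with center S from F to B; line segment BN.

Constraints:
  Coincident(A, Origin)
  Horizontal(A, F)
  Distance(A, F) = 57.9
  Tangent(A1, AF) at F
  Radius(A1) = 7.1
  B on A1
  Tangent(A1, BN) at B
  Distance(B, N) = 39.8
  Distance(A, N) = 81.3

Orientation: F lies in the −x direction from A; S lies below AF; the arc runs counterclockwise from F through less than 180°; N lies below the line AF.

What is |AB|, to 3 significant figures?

65.3

A is at the origin; A and F share the same y with |AF| = 57.9 and F on the −x side, so F = (-57.9, 0.00). Since A1 is tangent to AF there, SF ⟂ AF, so S = F + (0, -7.1) = (-57.9, -7.10). Since SB ⟂ BN (tangency), |SN| = √(7.1² + 39.8²) = 40.4 regardless of where B sits on A1. So N lies on both circle(A, 81.3) and circle(S, 40.4); the below-AF intersection is N = (-66.6, -46.6). B is the foot of the tangent from N: B = (-65.0, -6.81).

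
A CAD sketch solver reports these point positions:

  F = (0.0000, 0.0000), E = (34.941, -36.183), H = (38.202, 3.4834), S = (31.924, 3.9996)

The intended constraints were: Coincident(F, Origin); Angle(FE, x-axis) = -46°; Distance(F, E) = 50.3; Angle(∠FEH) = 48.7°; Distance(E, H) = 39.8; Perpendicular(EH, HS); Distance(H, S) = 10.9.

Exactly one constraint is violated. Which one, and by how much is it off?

Distance(H, S) = 10.9 — off by 4.60.

F = (0.00, 0.00) ✓; FE at -46.00° ✓; |FE| = 50.30 ✓; ∠FEH = 48.70° ✓; |EH| = 39.80 ✓; ∠(EH, HS) = 90.00° ✓; |HS| = 6.299 ✗.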